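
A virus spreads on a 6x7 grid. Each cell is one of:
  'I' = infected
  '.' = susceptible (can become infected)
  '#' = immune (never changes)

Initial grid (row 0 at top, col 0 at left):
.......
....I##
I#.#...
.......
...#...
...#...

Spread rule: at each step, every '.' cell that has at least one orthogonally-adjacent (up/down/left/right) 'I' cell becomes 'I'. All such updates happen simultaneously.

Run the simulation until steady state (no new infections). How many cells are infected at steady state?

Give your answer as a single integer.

Answer: 36

Derivation:
Step 0 (initial): 2 infected
Step 1: +5 new -> 7 infected
Step 2: +9 new -> 16 infected
Step 3: +11 new -> 27 infected
Step 4: +5 new -> 32 infected
Step 5: +3 new -> 35 infected
Step 6: +1 new -> 36 infected
Step 7: +0 new -> 36 infected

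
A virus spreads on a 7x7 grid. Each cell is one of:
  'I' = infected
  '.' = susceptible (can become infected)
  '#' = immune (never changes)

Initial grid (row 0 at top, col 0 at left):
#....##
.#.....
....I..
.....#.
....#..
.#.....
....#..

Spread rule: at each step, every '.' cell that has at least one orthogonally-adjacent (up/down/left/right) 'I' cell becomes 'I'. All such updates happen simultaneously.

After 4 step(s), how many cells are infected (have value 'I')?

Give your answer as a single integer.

Step 0 (initial): 1 infected
Step 1: +4 new -> 5 infected
Step 2: +6 new -> 11 infected
Step 3: +7 new -> 18 infected
Step 4: +6 new -> 24 infected

Answer: 24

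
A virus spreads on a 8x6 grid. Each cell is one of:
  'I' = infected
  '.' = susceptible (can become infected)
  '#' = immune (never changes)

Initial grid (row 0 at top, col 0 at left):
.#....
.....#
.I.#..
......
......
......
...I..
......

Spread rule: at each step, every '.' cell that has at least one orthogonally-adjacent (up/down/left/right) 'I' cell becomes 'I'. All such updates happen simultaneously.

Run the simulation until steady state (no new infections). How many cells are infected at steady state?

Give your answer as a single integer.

Answer: 45

Derivation:
Step 0 (initial): 2 infected
Step 1: +8 new -> 10 infected
Step 2: +12 new -> 22 infected
Step 3: +12 new -> 34 infected
Step 4: +6 new -> 40 infected
Step 5: +3 new -> 43 infected
Step 6: +2 new -> 45 infected
Step 7: +0 new -> 45 infected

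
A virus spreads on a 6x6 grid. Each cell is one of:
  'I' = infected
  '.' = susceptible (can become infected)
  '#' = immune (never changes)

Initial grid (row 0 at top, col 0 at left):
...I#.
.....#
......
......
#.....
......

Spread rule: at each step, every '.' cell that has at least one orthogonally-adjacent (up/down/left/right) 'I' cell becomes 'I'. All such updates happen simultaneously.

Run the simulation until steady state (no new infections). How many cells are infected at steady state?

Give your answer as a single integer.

Step 0 (initial): 1 infected
Step 1: +2 new -> 3 infected
Step 2: +4 new -> 7 infected
Step 3: +5 new -> 12 infected
Step 4: +6 new -> 18 infected
Step 5: +6 new -> 24 infected
Step 6: +5 new -> 29 infected
Step 7: +2 new -> 31 infected
Step 8: +1 new -> 32 infected
Step 9: +0 new -> 32 infected

Answer: 32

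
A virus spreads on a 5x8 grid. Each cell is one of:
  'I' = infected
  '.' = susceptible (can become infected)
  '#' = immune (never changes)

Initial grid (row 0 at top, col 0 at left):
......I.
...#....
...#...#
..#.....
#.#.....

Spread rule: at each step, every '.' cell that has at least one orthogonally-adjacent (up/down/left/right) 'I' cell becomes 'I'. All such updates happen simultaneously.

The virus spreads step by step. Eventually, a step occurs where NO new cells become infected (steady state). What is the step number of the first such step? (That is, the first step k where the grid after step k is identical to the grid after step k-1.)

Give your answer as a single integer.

Answer: 10

Derivation:
Step 0 (initial): 1 infected
Step 1: +3 new -> 4 infected
Step 2: +4 new -> 8 infected
Step 3: +4 new -> 12 infected
Step 4: +5 new -> 17 infected
Step 5: +5 new -> 22 infected
Step 6: +5 new -> 27 infected
Step 7: +3 new -> 30 infected
Step 8: +2 new -> 32 infected
Step 9: +2 new -> 34 infected
Step 10: +0 new -> 34 infected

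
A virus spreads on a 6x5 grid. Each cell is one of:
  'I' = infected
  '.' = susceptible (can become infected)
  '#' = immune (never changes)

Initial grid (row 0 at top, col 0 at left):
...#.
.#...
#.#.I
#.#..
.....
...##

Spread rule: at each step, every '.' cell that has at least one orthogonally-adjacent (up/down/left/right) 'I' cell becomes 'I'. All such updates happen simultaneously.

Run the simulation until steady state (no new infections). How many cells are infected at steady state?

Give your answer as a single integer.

Answer: 22

Derivation:
Step 0 (initial): 1 infected
Step 1: +3 new -> 4 infected
Step 2: +4 new -> 8 infected
Step 3: +2 new -> 10 infected
Step 4: +2 new -> 12 infected
Step 5: +3 new -> 15 infected
Step 6: +4 new -> 19 infected
Step 7: +3 new -> 22 infected
Step 8: +0 new -> 22 infected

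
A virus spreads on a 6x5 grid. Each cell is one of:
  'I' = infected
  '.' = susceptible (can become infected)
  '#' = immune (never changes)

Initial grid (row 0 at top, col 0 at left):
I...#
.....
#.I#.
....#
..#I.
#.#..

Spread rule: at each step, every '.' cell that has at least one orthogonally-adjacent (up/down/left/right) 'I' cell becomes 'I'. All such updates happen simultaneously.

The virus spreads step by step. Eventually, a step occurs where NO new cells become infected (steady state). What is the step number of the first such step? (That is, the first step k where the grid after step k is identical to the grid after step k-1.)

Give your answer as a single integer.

Answer: 5

Derivation:
Step 0 (initial): 3 infected
Step 1: +8 new -> 11 infected
Step 2: +5 new -> 16 infected
Step 3: +4 new -> 20 infected
Step 4: +3 new -> 23 infected
Step 5: +0 new -> 23 infected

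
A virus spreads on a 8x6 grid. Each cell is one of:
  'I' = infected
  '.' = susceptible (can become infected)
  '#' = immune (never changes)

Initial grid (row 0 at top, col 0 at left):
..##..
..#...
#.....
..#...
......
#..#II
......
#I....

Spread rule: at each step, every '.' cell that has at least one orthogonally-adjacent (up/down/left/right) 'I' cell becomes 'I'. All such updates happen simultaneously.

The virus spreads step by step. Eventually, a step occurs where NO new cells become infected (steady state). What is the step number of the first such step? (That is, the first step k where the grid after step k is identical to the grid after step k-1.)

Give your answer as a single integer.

Answer: 9

Derivation:
Step 0 (initial): 3 infected
Step 1: +6 new -> 9 infected
Step 2: +10 new -> 19 infected
Step 3: +6 new -> 25 infected
Step 4: +5 new -> 30 infected
Step 5: +6 new -> 36 infected
Step 6: +1 new -> 37 infected
Step 7: +2 new -> 39 infected
Step 8: +1 new -> 40 infected
Step 9: +0 new -> 40 infected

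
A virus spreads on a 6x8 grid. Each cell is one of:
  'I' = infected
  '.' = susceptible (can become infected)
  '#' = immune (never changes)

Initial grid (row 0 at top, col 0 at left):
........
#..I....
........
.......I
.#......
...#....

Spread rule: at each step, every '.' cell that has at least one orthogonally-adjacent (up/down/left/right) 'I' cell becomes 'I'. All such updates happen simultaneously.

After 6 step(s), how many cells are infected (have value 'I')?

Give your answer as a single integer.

Step 0 (initial): 2 infected
Step 1: +7 new -> 9 infected
Step 2: +12 new -> 21 infected
Step 3: +11 new -> 32 infected
Step 4: +7 new -> 39 infected
Step 5: +3 new -> 42 infected
Step 6: +2 new -> 44 infected

Answer: 44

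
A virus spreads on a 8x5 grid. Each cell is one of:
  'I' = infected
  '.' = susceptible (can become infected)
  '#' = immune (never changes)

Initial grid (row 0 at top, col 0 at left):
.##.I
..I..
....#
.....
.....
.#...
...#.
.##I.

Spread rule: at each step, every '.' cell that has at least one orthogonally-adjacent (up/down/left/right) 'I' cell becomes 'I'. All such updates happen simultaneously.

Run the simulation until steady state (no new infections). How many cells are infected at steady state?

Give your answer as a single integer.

Step 0 (initial): 3 infected
Step 1: +6 new -> 9 infected
Step 2: +5 new -> 14 infected
Step 3: +6 new -> 20 infected
Step 4: +7 new -> 27 infected
Step 5: +2 new -> 29 infected
Step 6: +2 new -> 31 infected
Step 7: +1 new -> 32 infected
Step 8: +1 new -> 33 infected
Step 9: +0 new -> 33 infected

Answer: 33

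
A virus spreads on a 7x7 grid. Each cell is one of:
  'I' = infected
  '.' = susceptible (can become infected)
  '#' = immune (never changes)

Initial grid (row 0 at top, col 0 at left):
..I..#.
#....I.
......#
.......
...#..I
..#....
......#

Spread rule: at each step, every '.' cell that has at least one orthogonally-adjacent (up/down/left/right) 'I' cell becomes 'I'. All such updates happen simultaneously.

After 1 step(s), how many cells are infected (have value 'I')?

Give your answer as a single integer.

Step 0 (initial): 3 infected
Step 1: +9 new -> 12 infected

Answer: 12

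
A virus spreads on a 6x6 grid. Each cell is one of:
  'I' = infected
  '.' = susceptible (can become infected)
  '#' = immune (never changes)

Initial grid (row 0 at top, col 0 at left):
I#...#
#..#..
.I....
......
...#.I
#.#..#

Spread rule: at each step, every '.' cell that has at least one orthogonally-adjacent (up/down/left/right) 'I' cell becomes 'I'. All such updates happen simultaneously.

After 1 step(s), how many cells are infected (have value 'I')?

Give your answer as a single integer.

Answer: 9

Derivation:
Step 0 (initial): 3 infected
Step 1: +6 new -> 9 infected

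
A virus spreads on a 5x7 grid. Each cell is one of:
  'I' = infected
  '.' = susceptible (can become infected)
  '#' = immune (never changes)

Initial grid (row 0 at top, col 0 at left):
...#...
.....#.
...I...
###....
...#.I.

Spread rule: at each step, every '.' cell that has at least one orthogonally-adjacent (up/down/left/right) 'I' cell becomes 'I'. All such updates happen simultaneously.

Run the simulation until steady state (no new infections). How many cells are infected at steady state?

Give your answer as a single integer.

Answer: 26

Derivation:
Step 0 (initial): 2 infected
Step 1: +7 new -> 9 infected
Step 2: +6 new -> 15 infected
Step 3: +5 new -> 20 infected
Step 4: +4 new -> 24 infected
Step 5: +2 new -> 26 infected
Step 6: +0 new -> 26 infected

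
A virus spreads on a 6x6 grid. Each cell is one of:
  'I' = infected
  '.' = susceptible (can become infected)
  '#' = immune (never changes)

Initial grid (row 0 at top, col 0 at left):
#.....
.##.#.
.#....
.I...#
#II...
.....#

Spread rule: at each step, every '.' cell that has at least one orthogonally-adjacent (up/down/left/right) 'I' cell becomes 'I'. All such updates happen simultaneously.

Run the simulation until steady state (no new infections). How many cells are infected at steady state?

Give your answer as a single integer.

Step 0 (initial): 3 infected
Step 1: +5 new -> 8 infected
Step 2: +6 new -> 14 infected
Step 3: +5 new -> 19 infected
Step 4: +2 new -> 21 infected
Step 5: +2 new -> 23 infected
Step 6: +3 new -> 26 infected
Step 7: +2 new -> 28 infected
Step 8: +0 new -> 28 infected

Answer: 28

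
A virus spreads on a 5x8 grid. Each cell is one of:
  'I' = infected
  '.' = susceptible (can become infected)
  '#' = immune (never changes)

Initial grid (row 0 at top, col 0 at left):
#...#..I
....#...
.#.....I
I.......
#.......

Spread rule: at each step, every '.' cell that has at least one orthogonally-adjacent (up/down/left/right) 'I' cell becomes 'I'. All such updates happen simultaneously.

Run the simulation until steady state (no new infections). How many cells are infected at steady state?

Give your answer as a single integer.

Step 0 (initial): 3 infected
Step 1: +6 new -> 9 infected
Step 2: +8 new -> 17 infected
Step 3: +8 new -> 25 infected
Step 4: +6 new -> 31 infected
Step 5: +3 new -> 34 infected
Step 6: +1 new -> 35 infected
Step 7: +0 new -> 35 infected

Answer: 35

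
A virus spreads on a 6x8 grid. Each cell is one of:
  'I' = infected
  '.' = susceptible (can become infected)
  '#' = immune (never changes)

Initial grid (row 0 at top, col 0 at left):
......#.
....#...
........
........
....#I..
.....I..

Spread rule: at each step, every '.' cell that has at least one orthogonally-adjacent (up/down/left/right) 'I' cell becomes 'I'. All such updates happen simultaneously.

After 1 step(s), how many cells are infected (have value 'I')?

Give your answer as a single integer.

Answer: 6

Derivation:
Step 0 (initial): 2 infected
Step 1: +4 new -> 6 infected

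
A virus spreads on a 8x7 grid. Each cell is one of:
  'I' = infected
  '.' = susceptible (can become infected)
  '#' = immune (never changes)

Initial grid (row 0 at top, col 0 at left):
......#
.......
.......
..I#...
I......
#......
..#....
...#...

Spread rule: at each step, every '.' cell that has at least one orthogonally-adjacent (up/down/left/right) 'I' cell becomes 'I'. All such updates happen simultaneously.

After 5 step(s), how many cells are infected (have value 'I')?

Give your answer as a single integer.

Answer: 42

Derivation:
Step 0 (initial): 2 infected
Step 1: +5 new -> 7 infected
Step 2: +7 new -> 14 infected
Step 3: +8 new -> 22 infected
Step 4: +11 new -> 33 infected
Step 5: +9 new -> 42 infected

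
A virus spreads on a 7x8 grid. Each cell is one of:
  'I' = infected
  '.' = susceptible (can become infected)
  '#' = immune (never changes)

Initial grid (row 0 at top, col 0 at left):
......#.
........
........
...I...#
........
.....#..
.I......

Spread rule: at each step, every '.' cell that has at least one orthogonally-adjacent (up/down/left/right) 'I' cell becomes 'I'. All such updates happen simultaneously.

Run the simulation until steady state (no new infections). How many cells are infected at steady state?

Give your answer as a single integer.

Step 0 (initial): 2 infected
Step 1: +7 new -> 9 infected
Step 2: +12 new -> 21 infected
Step 3: +11 new -> 32 infected
Step 4: +8 new -> 40 infected
Step 5: +8 new -> 48 infected
Step 6: +4 new -> 52 infected
Step 7: +1 new -> 53 infected
Step 8: +0 new -> 53 infected

Answer: 53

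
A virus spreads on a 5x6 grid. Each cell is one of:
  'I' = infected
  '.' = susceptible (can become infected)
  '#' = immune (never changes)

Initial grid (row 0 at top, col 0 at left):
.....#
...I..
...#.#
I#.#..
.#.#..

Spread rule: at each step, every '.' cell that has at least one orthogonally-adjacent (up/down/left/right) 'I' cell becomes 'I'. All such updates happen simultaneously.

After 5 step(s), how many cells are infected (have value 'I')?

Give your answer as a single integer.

Answer: 23

Derivation:
Step 0 (initial): 2 infected
Step 1: +5 new -> 7 infected
Step 2: +8 new -> 15 infected
Step 3: +4 new -> 19 infected
Step 4: +3 new -> 22 infected
Step 5: +1 new -> 23 infected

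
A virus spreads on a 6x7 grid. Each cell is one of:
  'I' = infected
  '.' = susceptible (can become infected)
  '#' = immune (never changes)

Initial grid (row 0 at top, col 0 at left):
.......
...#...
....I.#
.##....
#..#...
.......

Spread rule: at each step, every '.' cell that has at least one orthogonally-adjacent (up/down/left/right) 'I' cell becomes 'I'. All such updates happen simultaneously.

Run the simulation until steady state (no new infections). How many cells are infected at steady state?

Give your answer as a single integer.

Answer: 36

Derivation:
Step 0 (initial): 1 infected
Step 1: +4 new -> 5 infected
Step 2: +6 new -> 11 infected
Step 3: +8 new -> 19 infected
Step 4: +7 new -> 26 infected
Step 5: +5 new -> 31 infected
Step 6: +3 new -> 34 infected
Step 7: +2 new -> 36 infected
Step 8: +0 new -> 36 infected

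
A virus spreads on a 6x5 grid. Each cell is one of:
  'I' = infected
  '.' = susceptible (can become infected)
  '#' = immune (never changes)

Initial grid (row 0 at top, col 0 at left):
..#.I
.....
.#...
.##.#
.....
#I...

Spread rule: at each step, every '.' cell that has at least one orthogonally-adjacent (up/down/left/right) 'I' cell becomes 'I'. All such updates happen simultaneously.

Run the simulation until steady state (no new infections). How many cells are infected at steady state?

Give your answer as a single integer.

Answer: 24

Derivation:
Step 0 (initial): 2 infected
Step 1: +4 new -> 6 infected
Step 2: +5 new -> 11 infected
Step 3: +5 new -> 16 infected
Step 4: +5 new -> 21 infected
Step 5: +2 new -> 23 infected
Step 6: +1 new -> 24 infected
Step 7: +0 new -> 24 infected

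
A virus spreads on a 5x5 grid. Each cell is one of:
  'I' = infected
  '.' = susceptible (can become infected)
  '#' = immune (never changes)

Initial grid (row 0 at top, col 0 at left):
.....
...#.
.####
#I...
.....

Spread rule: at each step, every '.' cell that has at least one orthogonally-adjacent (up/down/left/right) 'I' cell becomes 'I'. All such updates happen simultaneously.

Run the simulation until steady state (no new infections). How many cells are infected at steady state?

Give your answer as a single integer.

Answer: 9

Derivation:
Step 0 (initial): 1 infected
Step 1: +2 new -> 3 infected
Step 2: +3 new -> 6 infected
Step 3: +2 new -> 8 infected
Step 4: +1 new -> 9 infected
Step 5: +0 new -> 9 infected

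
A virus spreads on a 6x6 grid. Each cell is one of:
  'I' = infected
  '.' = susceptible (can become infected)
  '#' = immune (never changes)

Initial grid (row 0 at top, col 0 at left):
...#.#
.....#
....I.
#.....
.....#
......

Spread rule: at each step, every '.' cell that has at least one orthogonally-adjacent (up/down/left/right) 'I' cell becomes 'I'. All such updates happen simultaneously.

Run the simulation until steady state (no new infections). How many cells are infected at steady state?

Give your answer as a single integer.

Answer: 31

Derivation:
Step 0 (initial): 1 infected
Step 1: +4 new -> 5 infected
Step 2: +6 new -> 11 infected
Step 3: +5 new -> 16 infected
Step 4: +7 new -> 23 infected
Step 5: +4 new -> 27 infected
Step 6: +3 new -> 30 infected
Step 7: +1 new -> 31 infected
Step 8: +0 new -> 31 infected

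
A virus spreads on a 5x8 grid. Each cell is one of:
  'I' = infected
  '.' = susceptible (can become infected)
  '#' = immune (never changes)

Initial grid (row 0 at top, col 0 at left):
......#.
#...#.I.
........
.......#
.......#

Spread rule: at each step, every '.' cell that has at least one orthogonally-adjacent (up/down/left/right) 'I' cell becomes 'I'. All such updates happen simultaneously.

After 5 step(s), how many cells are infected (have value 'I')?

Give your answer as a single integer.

Answer: 22

Derivation:
Step 0 (initial): 1 infected
Step 1: +3 new -> 4 infected
Step 2: +5 new -> 9 infected
Step 3: +4 new -> 13 infected
Step 4: +4 new -> 17 infected
Step 5: +5 new -> 22 infected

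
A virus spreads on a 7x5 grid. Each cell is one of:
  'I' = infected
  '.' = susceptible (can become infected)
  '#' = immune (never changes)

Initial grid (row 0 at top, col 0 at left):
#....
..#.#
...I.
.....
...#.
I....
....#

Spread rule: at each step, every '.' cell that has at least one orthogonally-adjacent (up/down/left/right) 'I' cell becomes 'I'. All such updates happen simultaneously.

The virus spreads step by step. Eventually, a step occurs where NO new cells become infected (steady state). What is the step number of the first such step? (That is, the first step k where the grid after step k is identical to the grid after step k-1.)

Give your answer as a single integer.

Step 0 (initial): 2 infected
Step 1: +7 new -> 9 infected
Step 2: +8 new -> 17 infected
Step 3: +9 new -> 26 infected
Step 4: +4 new -> 30 infected
Step 5: +0 new -> 30 infected

Answer: 5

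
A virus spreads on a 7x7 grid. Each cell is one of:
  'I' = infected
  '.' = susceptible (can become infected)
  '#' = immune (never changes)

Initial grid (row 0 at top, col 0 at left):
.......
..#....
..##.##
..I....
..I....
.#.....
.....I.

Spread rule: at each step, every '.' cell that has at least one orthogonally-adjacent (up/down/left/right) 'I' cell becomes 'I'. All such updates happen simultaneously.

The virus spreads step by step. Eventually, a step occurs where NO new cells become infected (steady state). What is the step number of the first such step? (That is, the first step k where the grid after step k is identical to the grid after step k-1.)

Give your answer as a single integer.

Answer: 8

Derivation:
Step 0 (initial): 3 infected
Step 1: +8 new -> 11 infected
Step 2: +11 new -> 22 infected
Step 3: +7 new -> 29 infected
Step 4: +5 new -> 34 infected
Step 5: +5 new -> 39 infected
Step 6: +3 new -> 42 infected
Step 7: +1 new -> 43 infected
Step 8: +0 new -> 43 infected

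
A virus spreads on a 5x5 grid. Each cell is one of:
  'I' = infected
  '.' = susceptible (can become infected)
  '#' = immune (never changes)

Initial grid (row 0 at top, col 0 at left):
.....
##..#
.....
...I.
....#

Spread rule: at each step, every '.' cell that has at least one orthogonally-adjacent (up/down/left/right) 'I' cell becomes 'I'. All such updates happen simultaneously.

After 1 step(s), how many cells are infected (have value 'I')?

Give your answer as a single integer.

Answer: 5

Derivation:
Step 0 (initial): 1 infected
Step 1: +4 new -> 5 infected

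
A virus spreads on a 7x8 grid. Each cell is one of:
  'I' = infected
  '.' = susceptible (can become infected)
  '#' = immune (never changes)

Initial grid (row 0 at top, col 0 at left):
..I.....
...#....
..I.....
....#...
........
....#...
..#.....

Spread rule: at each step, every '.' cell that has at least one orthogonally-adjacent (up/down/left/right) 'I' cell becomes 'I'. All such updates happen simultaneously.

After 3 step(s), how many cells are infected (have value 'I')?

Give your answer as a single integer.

Answer: 24

Derivation:
Step 0 (initial): 2 infected
Step 1: +6 new -> 8 infected
Step 2: +8 new -> 16 infected
Step 3: +8 new -> 24 infected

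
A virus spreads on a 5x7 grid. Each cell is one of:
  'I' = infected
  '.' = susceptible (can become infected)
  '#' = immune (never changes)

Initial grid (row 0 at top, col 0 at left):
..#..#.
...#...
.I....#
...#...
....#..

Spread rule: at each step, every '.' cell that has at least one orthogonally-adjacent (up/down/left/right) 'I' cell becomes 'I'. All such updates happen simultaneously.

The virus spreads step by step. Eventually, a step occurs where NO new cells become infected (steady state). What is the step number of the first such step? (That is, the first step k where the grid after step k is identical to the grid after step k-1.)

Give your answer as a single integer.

Step 0 (initial): 1 infected
Step 1: +4 new -> 5 infected
Step 2: +7 new -> 12 infected
Step 3: +4 new -> 16 infected
Step 4: +4 new -> 20 infected
Step 5: +3 new -> 23 infected
Step 6: +4 new -> 27 infected
Step 7: +2 new -> 29 infected
Step 8: +0 new -> 29 infected

Answer: 8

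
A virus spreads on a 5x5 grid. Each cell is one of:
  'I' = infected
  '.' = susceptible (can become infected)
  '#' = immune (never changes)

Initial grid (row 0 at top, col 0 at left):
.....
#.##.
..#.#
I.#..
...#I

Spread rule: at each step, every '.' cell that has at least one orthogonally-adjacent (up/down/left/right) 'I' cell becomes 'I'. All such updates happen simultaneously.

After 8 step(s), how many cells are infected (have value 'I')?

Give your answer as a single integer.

Step 0 (initial): 2 infected
Step 1: +4 new -> 6 infected
Step 2: +3 new -> 9 infected
Step 3: +3 new -> 12 infected
Step 4: +1 new -> 13 infected
Step 5: +2 new -> 15 infected
Step 6: +1 new -> 16 infected
Step 7: +1 new -> 17 infected
Step 8: +1 new -> 18 infected

Answer: 18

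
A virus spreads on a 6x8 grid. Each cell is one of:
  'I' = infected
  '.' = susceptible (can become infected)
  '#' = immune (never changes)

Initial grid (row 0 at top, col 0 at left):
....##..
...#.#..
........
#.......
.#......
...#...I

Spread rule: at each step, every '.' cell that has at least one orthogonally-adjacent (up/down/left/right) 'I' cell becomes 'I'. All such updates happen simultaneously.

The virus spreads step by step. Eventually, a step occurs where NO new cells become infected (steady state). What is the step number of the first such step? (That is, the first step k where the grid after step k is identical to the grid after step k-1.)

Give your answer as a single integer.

Answer: 13

Derivation:
Step 0 (initial): 1 infected
Step 1: +2 new -> 3 infected
Step 2: +3 new -> 6 infected
Step 3: +4 new -> 10 infected
Step 4: +4 new -> 14 infected
Step 5: +5 new -> 19 infected
Step 6: +4 new -> 23 infected
Step 7: +4 new -> 27 infected
Step 8: +3 new -> 30 infected
Step 9: +3 new -> 33 infected
Step 10: +4 new -> 37 infected
Step 11: +3 new -> 40 infected
Step 12: +1 new -> 41 infected
Step 13: +0 new -> 41 infected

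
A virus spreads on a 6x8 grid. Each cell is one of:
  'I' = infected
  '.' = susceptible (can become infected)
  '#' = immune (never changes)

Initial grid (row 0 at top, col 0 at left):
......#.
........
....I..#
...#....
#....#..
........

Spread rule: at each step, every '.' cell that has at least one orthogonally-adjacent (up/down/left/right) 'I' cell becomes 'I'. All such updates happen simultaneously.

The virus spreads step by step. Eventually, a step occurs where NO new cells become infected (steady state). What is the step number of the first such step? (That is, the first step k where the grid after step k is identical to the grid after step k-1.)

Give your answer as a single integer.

Step 0 (initial): 1 infected
Step 1: +4 new -> 5 infected
Step 2: +7 new -> 12 infected
Step 3: +9 new -> 21 infected
Step 4: +10 new -> 31 infected
Step 5: +8 new -> 39 infected
Step 6: +3 new -> 42 infected
Step 7: +1 new -> 43 infected
Step 8: +0 new -> 43 infected

Answer: 8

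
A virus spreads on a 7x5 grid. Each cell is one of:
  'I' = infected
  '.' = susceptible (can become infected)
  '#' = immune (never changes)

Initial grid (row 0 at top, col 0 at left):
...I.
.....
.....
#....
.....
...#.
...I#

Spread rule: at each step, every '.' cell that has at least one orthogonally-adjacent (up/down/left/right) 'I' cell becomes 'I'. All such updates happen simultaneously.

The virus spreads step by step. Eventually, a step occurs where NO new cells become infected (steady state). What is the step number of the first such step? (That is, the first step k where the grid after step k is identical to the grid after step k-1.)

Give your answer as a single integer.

Step 0 (initial): 2 infected
Step 1: +4 new -> 6 infected
Step 2: +6 new -> 12 infected
Step 3: +8 new -> 20 infected
Step 4: +7 new -> 27 infected
Step 5: +4 new -> 31 infected
Step 6: +1 new -> 32 infected
Step 7: +0 new -> 32 infected

Answer: 7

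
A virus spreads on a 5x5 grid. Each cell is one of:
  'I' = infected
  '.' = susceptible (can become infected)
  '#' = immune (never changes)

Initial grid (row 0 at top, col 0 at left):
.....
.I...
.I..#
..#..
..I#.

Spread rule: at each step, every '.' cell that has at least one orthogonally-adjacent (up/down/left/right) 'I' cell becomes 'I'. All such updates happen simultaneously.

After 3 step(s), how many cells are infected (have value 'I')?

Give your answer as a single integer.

Step 0 (initial): 3 infected
Step 1: +7 new -> 10 infected
Step 2: +6 new -> 16 infected
Step 3: +3 new -> 19 infected

Answer: 19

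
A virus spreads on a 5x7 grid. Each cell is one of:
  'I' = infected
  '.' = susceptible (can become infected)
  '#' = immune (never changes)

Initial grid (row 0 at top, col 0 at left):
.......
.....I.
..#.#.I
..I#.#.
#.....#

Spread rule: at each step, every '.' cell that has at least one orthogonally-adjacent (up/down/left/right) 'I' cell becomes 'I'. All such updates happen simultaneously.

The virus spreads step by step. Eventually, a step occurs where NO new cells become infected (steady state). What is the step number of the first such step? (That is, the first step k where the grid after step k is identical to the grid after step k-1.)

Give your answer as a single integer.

Step 0 (initial): 3 infected
Step 1: +7 new -> 10 infected
Step 2: +7 new -> 17 infected
Step 3: +6 new -> 23 infected
Step 4: +5 new -> 28 infected
Step 5: +1 new -> 29 infected
Step 6: +0 new -> 29 infected

Answer: 6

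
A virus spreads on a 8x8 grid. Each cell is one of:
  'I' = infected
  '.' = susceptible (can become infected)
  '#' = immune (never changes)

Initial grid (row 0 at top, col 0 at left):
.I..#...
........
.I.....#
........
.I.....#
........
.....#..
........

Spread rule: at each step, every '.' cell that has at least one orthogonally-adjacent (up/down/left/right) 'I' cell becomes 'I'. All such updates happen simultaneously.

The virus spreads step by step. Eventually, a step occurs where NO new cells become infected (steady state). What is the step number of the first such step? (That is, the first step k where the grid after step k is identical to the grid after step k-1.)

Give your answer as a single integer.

Step 0 (initial): 3 infected
Step 1: +9 new -> 12 infected
Step 2: +10 new -> 22 infected
Step 3: +8 new -> 30 infected
Step 4: +8 new -> 38 infected
Step 5: +7 new -> 45 infected
Step 6: +5 new -> 50 infected
Step 7: +6 new -> 56 infected
Step 8: +3 new -> 59 infected
Step 9: +1 new -> 60 infected
Step 10: +0 new -> 60 infected

Answer: 10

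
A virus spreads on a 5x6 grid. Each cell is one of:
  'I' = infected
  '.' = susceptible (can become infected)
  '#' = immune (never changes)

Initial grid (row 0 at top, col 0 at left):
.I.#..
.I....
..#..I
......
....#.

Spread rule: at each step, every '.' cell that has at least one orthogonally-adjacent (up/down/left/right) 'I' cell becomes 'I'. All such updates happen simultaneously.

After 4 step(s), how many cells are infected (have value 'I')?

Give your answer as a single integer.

Answer: 27

Derivation:
Step 0 (initial): 3 infected
Step 1: +8 new -> 11 infected
Step 2: +8 new -> 19 infected
Step 3: +5 new -> 24 infected
Step 4: +3 new -> 27 infected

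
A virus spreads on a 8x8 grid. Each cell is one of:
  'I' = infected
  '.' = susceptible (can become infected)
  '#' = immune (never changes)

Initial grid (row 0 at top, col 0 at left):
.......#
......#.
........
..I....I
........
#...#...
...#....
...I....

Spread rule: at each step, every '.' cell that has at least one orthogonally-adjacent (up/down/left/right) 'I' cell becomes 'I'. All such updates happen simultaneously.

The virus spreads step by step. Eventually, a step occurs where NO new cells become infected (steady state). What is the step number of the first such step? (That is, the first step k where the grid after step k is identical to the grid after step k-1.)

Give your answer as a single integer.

Answer: 7

Derivation:
Step 0 (initial): 3 infected
Step 1: +9 new -> 12 infected
Step 2: +17 new -> 29 infected
Step 3: +17 new -> 46 infected
Step 4: +9 new -> 55 infected
Step 5: +3 new -> 58 infected
Step 6: +1 new -> 59 infected
Step 7: +0 new -> 59 infected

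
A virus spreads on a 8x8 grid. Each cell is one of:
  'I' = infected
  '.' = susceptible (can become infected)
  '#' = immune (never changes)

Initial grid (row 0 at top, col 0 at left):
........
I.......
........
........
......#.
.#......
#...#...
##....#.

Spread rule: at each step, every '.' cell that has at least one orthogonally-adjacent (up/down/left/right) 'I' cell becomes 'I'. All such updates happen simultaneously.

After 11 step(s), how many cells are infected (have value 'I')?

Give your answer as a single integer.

Answer: 55

Derivation:
Step 0 (initial): 1 infected
Step 1: +3 new -> 4 infected
Step 2: +4 new -> 8 infected
Step 3: +5 new -> 13 infected
Step 4: +6 new -> 19 infected
Step 5: +5 new -> 24 infected
Step 6: +6 new -> 30 infected
Step 7: +7 new -> 37 infected
Step 8: +8 new -> 45 infected
Step 9: +3 new -> 48 infected
Step 10: +4 new -> 52 infected
Step 11: +3 new -> 55 infected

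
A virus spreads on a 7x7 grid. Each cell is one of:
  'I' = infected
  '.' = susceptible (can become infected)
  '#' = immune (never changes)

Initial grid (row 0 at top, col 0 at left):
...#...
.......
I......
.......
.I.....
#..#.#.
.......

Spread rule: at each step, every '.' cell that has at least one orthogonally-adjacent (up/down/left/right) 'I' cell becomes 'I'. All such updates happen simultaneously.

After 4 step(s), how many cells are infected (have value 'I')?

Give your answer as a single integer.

Step 0 (initial): 2 infected
Step 1: +7 new -> 9 infected
Step 2: +7 new -> 16 infected
Step 3: +7 new -> 23 infected
Step 4: +7 new -> 30 infected

Answer: 30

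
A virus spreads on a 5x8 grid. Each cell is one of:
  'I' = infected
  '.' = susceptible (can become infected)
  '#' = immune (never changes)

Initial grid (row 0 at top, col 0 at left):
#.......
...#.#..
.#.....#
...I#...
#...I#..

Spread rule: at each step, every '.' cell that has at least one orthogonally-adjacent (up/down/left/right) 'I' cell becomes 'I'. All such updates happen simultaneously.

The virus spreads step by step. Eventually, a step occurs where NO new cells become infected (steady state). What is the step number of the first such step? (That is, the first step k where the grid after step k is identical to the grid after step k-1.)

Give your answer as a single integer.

Answer: 8

Derivation:
Step 0 (initial): 2 infected
Step 1: +3 new -> 5 infected
Step 2: +4 new -> 9 infected
Step 3: +5 new -> 14 infected
Step 4: +6 new -> 20 infected
Step 5: +6 new -> 26 infected
Step 6: +4 new -> 30 infected
Step 7: +2 new -> 32 infected
Step 8: +0 new -> 32 infected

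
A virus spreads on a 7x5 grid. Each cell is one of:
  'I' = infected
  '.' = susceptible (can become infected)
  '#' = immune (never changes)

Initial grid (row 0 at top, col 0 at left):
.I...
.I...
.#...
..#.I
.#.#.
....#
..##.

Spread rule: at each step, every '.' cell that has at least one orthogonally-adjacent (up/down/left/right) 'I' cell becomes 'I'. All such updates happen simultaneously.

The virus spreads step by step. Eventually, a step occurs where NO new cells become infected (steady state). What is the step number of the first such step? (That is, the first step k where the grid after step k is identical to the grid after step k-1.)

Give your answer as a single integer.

Answer: 9

Derivation:
Step 0 (initial): 3 infected
Step 1: +7 new -> 10 infected
Step 2: +6 new -> 16 infected
Step 3: +2 new -> 18 infected
Step 4: +2 new -> 20 infected
Step 5: +1 new -> 21 infected
Step 6: +2 new -> 23 infected
Step 7: +2 new -> 25 infected
Step 8: +2 new -> 27 infected
Step 9: +0 new -> 27 infected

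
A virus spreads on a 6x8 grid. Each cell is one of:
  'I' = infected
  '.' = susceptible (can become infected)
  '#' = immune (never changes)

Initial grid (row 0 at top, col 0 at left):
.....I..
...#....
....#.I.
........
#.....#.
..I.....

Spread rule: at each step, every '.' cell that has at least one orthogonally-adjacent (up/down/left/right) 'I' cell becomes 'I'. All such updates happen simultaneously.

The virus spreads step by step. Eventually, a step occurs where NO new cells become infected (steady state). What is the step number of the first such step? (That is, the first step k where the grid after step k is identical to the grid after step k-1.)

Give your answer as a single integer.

Step 0 (initial): 3 infected
Step 1: +10 new -> 13 infected
Step 2: +11 new -> 24 infected
Step 3: +9 new -> 33 infected
Step 4: +7 new -> 40 infected
Step 5: +3 new -> 43 infected
Step 6: +1 new -> 44 infected
Step 7: +0 new -> 44 infected

Answer: 7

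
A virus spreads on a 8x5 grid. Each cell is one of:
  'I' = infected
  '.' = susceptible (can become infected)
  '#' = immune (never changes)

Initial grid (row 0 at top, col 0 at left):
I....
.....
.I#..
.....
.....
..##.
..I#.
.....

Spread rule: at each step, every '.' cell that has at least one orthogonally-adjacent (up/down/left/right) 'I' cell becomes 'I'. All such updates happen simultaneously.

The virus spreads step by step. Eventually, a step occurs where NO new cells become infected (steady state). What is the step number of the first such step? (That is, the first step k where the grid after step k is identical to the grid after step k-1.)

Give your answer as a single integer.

Step 0 (initial): 3 infected
Step 1: +7 new -> 10 infected
Step 2: +9 new -> 19 infected
Step 3: +8 new -> 27 infected
Step 4: +6 new -> 33 infected
Step 5: +3 new -> 36 infected
Step 6: +0 new -> 36 infected

Answer: 6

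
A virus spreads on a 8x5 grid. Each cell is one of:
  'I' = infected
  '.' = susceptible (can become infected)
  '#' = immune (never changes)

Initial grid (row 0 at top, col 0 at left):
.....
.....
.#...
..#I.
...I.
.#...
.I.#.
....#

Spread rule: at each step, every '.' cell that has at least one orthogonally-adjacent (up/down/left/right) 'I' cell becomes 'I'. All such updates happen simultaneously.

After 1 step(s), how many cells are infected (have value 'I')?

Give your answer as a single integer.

Step 0 (initial): 3 infected
Step 1: +8 new -> 11 infected

Answer: 11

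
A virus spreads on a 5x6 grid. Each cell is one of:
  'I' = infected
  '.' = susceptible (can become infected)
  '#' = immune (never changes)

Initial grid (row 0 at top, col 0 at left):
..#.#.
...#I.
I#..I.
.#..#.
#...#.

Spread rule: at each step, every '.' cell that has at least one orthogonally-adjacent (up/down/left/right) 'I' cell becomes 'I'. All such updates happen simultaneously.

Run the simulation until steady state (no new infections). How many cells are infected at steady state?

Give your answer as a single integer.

Step 0 (initial): 3 infected
Step 1: +5 new -> 8 infected
Step 2: +6 new -> 14 infected
Step 3: +5 new -> 19 infected
Step 4: +1 new -> 20 infected
Step 5: +1 new -> 21 infected
Step 6: +0 new -> 21 infected

Answer: 21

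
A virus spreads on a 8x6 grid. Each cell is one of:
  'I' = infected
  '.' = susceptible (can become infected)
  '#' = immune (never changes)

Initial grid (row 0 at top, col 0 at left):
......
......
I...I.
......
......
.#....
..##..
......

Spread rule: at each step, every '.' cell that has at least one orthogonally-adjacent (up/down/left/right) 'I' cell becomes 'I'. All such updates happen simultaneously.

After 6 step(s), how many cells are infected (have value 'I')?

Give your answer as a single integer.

Answer: 44

Derivation:
Step 0 (initial): 2 infected
Step 1: +7 new -> 9 infected
Step 2: +11 new -> 20 infected
Step 3: +10 new -> 30 infected
Step 4: +6 new -> 36 infected
Step 5: +5 new -> 41 infected
Step 6: +3 new -> 44 infected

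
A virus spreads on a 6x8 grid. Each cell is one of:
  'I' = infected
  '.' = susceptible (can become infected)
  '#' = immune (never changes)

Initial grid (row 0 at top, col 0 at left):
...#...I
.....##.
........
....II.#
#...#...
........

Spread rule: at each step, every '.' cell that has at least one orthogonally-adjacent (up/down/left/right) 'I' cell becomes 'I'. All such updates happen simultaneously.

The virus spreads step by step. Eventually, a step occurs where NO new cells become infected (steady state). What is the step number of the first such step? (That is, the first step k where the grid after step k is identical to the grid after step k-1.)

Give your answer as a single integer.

Step 0 (initial): 3 infected
Step 1: +7 new -> 10 infected
Step 2: +9 new -> 19 infected
Step 3: +9 new -> 28 infected
Step 4: +6 new -> 34 infected
Step 5: +4 new -> 38 infected
Step 6: +3 new -> 41 infected
Step 7: +1 new -> 42 infected
Step 8: +0 new -> 42 infected

Answer: 8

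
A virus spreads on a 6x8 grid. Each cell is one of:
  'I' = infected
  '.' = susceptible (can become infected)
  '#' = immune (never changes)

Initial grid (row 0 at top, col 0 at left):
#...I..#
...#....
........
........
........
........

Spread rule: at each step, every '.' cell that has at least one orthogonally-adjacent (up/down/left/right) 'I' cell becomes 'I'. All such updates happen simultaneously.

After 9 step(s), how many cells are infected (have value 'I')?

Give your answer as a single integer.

Answer: 45

Derivation:
Step 0 (initial): 1 infected
Step 1: +3 new -> 4 infected
Step 2: +4 new -> 8 infected
Step 3: +6 new -> 14 infected
Step 4: +7 new -> 21 infected
Step 5: +8 new -> 29 infected
Step 6: +7 new -> 36 infected
Step 7: +5 new -> 41 infected
Step 8: +3 new -> 44 infected
Step 9: +1 new -> 45 infected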